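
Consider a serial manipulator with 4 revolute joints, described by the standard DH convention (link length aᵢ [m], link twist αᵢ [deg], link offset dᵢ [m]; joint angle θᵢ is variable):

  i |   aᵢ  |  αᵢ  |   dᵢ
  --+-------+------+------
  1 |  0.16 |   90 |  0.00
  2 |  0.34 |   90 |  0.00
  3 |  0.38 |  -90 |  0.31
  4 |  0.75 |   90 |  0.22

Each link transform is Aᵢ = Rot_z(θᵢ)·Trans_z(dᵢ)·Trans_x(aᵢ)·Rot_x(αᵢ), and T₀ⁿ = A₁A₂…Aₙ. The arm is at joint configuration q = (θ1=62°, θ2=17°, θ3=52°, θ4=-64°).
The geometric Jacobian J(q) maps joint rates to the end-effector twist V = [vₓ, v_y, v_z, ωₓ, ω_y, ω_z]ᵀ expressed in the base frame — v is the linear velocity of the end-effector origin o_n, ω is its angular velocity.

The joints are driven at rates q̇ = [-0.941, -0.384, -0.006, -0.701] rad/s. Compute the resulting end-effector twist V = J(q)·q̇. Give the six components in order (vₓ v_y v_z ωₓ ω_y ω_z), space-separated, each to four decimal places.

-0.0206 -1.2955 -0.6362 -0.4729 0.8478 -0.7738

o_n = [1.0937, 0.5787, -0.7648]
J₁: ẑ×o_n = [-0.5787, 1.0937, 0.0000], ω = ẑ
J2: z=[0.8829, -0.4695, 0.0000] o=[0.0751, 0.1413, 0.0000] → [0.3590, 0.6753, 0.8644, 0.8829, -0.4695, 0.0000]
J3: z=[0.1373, 0.2581, -0.9563] o=[0.2278, 0.4284, 0.0994] → [-0.0793, -0.7094, -0.2029, 0.1373, 0.2581, -0.9563]
J4: z=[0.1898, -0.9544, -0.2304] o=[0.6397, 0.5653, -0.1286] → [0.6102, 0.0162, 0.4358, 0.1898, -0.9544, -0.2304]
V = J·q̇ = [-0.0206, -1.2955, -0.6362, -0.4729, 0.8478, -0.7738]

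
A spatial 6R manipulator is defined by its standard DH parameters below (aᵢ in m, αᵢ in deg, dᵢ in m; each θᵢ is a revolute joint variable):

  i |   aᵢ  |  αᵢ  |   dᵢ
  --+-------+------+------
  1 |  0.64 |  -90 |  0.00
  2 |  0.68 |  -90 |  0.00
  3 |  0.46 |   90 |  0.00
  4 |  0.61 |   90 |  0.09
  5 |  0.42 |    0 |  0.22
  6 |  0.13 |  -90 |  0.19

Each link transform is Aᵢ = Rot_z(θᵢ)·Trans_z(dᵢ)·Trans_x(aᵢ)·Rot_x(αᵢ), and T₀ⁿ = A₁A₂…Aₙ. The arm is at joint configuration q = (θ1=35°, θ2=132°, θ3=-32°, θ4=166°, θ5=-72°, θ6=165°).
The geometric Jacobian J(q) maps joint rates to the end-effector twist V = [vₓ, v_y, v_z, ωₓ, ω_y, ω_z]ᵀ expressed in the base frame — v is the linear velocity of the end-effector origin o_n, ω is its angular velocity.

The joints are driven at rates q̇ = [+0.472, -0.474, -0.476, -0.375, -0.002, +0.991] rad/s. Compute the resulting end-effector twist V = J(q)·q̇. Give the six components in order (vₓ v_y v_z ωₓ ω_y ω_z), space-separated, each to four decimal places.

-0.2464 -0.1055 -0.5750 -0.1330 -0.9052 0.4971

o_n = [-0.0465, -0.3169, -0.0954]
J₁: ẑ×o_n = [0.3169, -0.0465, 0.0000], ω = ẑ
J2: z=[-0.5736, 0.8192, 0.0000] o=[0.5243, 0.3671, 0.0000] → [-0.0782, -0.0547, 0.8599, -0.5736, 0.8192, 0.0000]
J3: z=[-0.6087, -0.4263, 0.6691] o=[0.1515, 0.1061, -0.5053] → [0.1083, 0.1170, 0.1731, -0.6087, -0.4263, 0.6691]
J4: z=[-0.1960, 0.8981, 0.3938] o=[-0.2021, 0.1561, -0.7952] → [0.8147, 0.1984, -0.0471, -0.1960, 0.8981, 0.3938]
J5: z=[-0.7767, -0.3873, 0.4968] o=[0.1455, 0.1097, -0.2880] → [0.1373, 0.0542, 0.2570, -0.7767, -0.3873, 0.4968]
J6: z=[-0.7767, -0.3873, 0.4968] o=[0.1306, -0.3613, -0.2357] → [-0.0764, 0.0210, -0.1031, -0.7767, -0.3873, 0.4968]
V = J·q̇ = [-0.2464, -0.1055, -0.5750, -0.1330, -0.9052, 0.4971]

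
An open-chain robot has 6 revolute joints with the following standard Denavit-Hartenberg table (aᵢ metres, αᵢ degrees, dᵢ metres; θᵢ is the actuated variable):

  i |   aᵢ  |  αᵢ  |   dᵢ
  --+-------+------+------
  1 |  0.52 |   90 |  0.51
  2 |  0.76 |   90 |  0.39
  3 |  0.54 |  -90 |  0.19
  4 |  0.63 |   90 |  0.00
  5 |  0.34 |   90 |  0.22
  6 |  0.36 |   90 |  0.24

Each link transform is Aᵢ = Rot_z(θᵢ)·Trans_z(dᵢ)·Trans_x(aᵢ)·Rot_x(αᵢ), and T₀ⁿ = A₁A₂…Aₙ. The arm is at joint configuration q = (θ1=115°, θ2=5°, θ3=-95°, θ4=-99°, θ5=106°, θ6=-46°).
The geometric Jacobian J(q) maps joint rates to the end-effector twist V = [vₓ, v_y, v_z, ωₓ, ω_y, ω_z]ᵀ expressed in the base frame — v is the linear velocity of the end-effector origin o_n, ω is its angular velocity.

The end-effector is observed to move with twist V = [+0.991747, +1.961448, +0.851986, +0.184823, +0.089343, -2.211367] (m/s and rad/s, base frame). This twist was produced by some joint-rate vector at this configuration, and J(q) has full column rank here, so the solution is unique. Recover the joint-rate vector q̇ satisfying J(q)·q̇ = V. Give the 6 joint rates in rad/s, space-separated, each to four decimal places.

o_n = [-0.9410, 1.7041, -0.2545]
J₁: ẑ×o_n = [-1.7041, -0.9410, 0.0000], ω = ẑ
J2: z=[0.9063, 0.4226, 0.0000] o=[-0.2198, 0.4713, 0.5100] → [-0.3231, 0.6929, 1.4221, 0.9063, 0.4226, 0.0000]
J3: z=[-0.0368, 0.0790, -0.9962] o=[-0.1863, 1.3223, 0.5762] → [0.3147, 0.7213, 0.0456, -0.0368, 0.0790, -0.9962]
J4: z=[-0.4984, 0.8626, 0.0868] o=[-0.6610, 1.0674, 0.3829] → [-0.6051, -0.3420, -0.0757, -0.4984, 0.8626, 0.0868]
J5: z=[0.8613, 0.4812, 0.1633] o=[-0.5986, 1.1658, -0.2363] → [-0.0967, -0.0402, 0.6283, 0.8613, 0.4812, 0.1633]
J6: z=[-0.0421, 0.3879, -0.9207] o=[-0.5813, 1.5390, -0.0799] → [0.0842, 0.3239, 0.1326, -0.0421, 0.3879, -0.9207]
q̇ = J⁺·V = [-0.3600, 0.8000, 0.8590, -0.3580, -0.7530, 0.9140]

-0.3600 0.8000 0.8590 -0.3580 -0.7530 0.9140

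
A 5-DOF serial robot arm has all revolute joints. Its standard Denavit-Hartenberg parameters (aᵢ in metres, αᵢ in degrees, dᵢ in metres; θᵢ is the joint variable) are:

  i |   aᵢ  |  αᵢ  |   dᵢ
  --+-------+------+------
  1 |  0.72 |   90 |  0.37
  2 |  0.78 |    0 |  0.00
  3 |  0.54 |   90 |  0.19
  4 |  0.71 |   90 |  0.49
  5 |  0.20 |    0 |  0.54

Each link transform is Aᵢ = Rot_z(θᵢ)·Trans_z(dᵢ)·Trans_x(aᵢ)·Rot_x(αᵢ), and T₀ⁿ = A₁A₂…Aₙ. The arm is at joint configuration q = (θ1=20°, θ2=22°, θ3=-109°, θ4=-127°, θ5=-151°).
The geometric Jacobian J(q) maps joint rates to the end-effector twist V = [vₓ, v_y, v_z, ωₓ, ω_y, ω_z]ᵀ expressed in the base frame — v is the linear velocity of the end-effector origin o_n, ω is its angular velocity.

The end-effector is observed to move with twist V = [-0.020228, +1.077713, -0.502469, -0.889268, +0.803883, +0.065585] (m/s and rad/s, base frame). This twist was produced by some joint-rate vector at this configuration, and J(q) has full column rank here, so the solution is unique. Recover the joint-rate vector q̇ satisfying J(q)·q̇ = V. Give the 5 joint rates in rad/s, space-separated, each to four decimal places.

0.6020 -0.9310 0.2530 0.5880 -0.6340

o_n = [1.0068, 0.2732, 0.8546]
J₁: ẑ×o_n = [-0.2732, 1.0068, 0.0000], ω = ẑ
J2: z=[0.3420, -0.9397, 0.0000] o=[0.6766, 0.2463, 0.3700] → [-0.4554, -0.1657, 0.3195, 0.3420, -0.9397, 0.0000]
J3: z=[0.3420, -0.9397, 0.0000] o=[1.3562, 0.4936, 0.6622] → [-0.1808, -0.0658, -0.4037, 0.3420, -0.9397, 0.0000]
J4: z=[-0.9384, -0.3416, -0.0523] o=[1.4477, 0.3247, 0.1229] → [-0.2526, 0.7097, -0.1022, -0.9384, -0.3416, -0.0523]
J5: z=[0.1666, -0.5798, 0.7975] o=[0.7729, 0.6826, 0.5240] → [0.1348, 0.1315, 0.0674, 0.1666, -0.5798, 0.7975]
q̇ = J⁺·V = [0.6020, -0.9310, 0.2530, 0.5880, -0.6340]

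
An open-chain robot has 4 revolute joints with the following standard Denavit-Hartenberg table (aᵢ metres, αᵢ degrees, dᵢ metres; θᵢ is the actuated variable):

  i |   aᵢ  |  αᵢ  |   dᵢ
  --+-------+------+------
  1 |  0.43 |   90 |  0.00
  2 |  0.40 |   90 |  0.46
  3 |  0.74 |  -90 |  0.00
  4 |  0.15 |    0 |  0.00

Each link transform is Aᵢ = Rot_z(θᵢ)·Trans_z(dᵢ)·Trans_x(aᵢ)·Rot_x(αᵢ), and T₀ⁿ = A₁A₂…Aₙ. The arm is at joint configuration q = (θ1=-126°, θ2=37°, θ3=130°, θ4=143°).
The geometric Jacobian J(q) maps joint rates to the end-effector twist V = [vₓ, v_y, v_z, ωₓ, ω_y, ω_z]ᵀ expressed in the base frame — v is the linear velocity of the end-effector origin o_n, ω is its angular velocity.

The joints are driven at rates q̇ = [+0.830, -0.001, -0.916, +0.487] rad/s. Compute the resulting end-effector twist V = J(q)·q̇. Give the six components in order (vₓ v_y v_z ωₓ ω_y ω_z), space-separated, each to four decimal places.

-0.7096 -0.9448 0.2324 0.7532 0.5024 1.3370

o_n = [-0.9780, 0.2448, 0.0729]
J₁: ẑ×o_n = [-0.2448, -0.9780, 0.0000], ω = ẑ
J2: z=[-0.8090, 0.5878, 0.0000] o=[-0.2527, -0.3479, 0.0000] → [0.0429, 0.0590, -0.0533, -0.8090, 0.5878, 0.0000]
J3: z=[-0.3537, -0.4869, -0.7986] o=[-0.8127, -0.3359, 0.2407] → [0.5455, 0.0726, -0.2859, -0.3537, -0.4869, -0.7986]
J4: z=[0.8796, 0.1171, -0.4610] o=[-1.0480, 0.3046, -0.0455] → [-0.0137, -0.1365, -0.0608, 0.8796, 0.1171, -0.4610]
V = J·q̇ = [-0.7096, -0.9448, 0.2324, 0.7532, 0.5024, 1.3370]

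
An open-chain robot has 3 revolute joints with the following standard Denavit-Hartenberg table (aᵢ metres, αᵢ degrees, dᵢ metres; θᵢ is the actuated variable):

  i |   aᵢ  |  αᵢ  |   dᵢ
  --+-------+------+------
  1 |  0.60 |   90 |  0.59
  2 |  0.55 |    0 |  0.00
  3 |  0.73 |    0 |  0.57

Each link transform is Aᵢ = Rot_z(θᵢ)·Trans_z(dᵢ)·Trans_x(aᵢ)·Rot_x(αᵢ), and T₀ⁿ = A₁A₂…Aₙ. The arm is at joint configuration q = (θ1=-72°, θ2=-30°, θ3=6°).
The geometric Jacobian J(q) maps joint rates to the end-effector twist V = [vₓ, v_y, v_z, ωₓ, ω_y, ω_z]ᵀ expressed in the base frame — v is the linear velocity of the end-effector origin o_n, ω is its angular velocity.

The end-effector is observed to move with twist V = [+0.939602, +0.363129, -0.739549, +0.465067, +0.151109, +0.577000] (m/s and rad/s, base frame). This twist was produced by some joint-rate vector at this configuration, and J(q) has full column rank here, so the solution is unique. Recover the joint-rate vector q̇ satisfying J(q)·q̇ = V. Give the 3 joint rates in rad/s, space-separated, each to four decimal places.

0.5770 -0.8680 0.3790

o_n = [-0.0034, -1.8340, 0.0181]
J₁: ẑ×o_n = [1.8340, -0.0034, 0.0000], ω = ẑ
J2: z=[-0.9511, -0.3090, 0.0000] o=[0.1854, -0.5706, 0.5900] → [0.1767, -0.5439, 1.1432, -0.9511, -0.3090, 0.0000]
J3: z=[-0.9511, -0.3090, 0.0000] o=[0.3326, -1.0236, 0.3150] → [0.0918, -0.2824, 0.6669, -0.9511, -0.3090, 0.0000]
q̇ = J⁺·V = [0.5770, -0.8680, 0.3790]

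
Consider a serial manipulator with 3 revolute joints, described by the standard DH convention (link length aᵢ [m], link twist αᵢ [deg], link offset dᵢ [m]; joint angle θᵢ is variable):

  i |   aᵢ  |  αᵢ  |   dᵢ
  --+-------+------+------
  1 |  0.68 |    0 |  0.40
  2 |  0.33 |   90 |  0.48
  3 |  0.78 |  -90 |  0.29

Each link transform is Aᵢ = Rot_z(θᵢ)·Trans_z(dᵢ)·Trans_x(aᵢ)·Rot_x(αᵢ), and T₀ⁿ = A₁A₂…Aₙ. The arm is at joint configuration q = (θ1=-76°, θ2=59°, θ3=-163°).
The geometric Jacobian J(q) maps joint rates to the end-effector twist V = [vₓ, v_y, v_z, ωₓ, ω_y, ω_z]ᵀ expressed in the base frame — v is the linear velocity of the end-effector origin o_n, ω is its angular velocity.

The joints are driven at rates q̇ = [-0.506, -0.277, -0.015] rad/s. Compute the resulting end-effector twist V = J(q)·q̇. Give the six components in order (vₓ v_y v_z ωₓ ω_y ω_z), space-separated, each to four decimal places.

-0.4591 0.2956 0.0112 0.0044 0.0143 -0.7830

o_n = [-0.3180, -0.8155, 0.6520]
J₁: ẑ×o_n = [0.8155, -0.3180, 0.0000], ω = ẑ
J2: z=[0.0000, 0.0000, 1.0000] o=[0.1645, -0.6598, 0.4000] → [0.1557, -0.4825, 0.0000, 0.0000, 0.0000, 1.0000]
J3: z=[-0.2924, -0.9563, 0.0000] o=[0.4801, -0.7563, 0.8800] → [0.2181, -0.0667, -0.7459, -0.2924, -0.9563, 0.0000]
V = J·q̇ = [-0.4591, 0.2956, 0.0112, 0.0044, 0.0143, -0.7830]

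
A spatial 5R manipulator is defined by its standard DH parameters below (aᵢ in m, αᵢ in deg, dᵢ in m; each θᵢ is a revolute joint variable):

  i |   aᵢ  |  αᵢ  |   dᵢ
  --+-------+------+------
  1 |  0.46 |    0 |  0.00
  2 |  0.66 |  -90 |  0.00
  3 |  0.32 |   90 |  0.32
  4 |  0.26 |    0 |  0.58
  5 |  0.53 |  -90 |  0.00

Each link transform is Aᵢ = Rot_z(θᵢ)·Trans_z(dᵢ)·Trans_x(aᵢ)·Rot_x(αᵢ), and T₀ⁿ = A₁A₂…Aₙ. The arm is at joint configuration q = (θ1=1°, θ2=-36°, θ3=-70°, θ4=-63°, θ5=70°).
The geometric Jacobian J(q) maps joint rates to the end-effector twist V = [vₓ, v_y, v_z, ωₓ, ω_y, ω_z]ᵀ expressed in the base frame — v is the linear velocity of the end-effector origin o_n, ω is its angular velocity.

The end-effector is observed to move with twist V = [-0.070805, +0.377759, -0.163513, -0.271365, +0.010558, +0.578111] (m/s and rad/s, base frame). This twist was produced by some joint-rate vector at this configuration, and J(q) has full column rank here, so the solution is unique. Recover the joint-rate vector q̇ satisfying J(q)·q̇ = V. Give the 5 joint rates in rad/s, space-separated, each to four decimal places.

-0.0420 0.5370 -0.1470 -0.5380 0.7810

o_n = [0.9119, -0.1218, 1.1043]
J₁: ẑ×o_n = [0.1218, 0.9119, -0.0000], ω = ẑ
J2: z=[0.0000, 0.0000, 1.0000] o=[0.4599, 0.0080, 0.0000] → [0.1298, 0.4520, -0.0000, 0.0000, 0.0000, 1.0000]
J3: z=[0.5736, 0.8192, 0.0000] o=[1.0006, -0.3705, 0.0000] → [0.9046, -0.6334, 0.2153, 0.5736, 0.8192, 0.0000]
J4: z=[-0.7698, 0.5390, 0.3420] o=[1.2738, -0.1712, 0.3007] → [0.4162, 0.4948, 0.1570, -0.7698, 0.5390, 0.3420]
J5: z=[-0.7698, 0.5390, 0.3420] o=[0.7275, -0.0715, 0.6100] → [0.2836, 0.4436, -0.0607, -0.7698, 0.5390, 0.3420]
q̇ = J⁺·V = [-0.0420, 0.5370, -0.1470, -0.5380, 0.7810]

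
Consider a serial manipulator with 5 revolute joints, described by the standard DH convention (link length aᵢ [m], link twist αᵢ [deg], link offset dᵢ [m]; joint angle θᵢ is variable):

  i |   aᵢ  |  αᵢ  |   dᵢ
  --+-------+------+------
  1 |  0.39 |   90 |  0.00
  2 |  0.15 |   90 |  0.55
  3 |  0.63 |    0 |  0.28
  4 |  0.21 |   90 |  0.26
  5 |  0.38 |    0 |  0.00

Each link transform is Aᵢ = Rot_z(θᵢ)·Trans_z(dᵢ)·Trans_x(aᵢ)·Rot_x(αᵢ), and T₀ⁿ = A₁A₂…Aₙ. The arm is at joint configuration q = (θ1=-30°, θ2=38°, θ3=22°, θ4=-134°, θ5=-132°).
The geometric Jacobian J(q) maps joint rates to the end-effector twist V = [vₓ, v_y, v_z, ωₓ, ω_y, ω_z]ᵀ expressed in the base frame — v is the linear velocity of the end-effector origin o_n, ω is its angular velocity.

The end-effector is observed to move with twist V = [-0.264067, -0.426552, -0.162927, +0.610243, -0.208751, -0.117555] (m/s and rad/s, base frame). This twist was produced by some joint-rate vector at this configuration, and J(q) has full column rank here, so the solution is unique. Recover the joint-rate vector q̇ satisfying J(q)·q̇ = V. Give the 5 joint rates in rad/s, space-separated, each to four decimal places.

0.0720 0.0300 0.7990 -0.2600 -0.4120

o_n = [0.5739, -1.2863, 0.2592]
J₁: ẑ×o_n = [1.2863, 0.5739, -0.0000], ω = ẑ
J2: z=[-0.5000, -0.8660, 0.0000] o=[0.3377, -0.1950, 0.0000] → [-0.2245, 0.1296, 0.7502, -0.5000, -0.8660, 0.0000]
J3: z=[0.5332, -0.3078, -0.7880] o=[0.1651, -0.7304, 0.0923] → [-0.4894, -0.4111, -0.1706, 0.5332, -0.3078, -0.7880]
J4: z=[0.5332, -0.3078, -0.7880] o=[0.5950, -1.2511, 0.2313] → [-0.0363, 0.0018, -0.0253, 0.5332, -0.3078, -0.7880]
J5: z=[-0.8200, 0.0409, -0.5708] o=[0.7773, -1.1316, -0.0220] → [-0.0768, 0.3467, 0.1352, -0.8200, 0.0409, -0.5708]
q̇ = J⁺·V = [0.0720, 0.0300, 0.7990, -0.2600, -0.4120]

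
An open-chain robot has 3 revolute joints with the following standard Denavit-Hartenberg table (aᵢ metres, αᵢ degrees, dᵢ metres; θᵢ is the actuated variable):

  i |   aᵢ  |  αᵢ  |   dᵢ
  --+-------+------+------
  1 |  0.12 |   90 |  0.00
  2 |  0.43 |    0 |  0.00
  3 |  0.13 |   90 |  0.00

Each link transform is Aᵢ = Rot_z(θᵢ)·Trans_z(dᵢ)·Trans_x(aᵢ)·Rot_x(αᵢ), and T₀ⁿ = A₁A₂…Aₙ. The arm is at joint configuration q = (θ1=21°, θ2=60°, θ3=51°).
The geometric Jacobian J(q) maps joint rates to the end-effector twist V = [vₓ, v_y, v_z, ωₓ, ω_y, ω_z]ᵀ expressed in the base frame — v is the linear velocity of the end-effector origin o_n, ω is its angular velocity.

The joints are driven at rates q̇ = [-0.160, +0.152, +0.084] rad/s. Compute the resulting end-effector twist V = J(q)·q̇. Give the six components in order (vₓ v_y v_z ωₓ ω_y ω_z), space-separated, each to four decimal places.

-0.0630 -0.0736 0.0217 0.0846 -0.2203 -0.1600

o_n = [0.2693, 0.1034, 0.4938]
J₁: ẑ×o_n = [-0.1034, 0.2693, 0.0000], ω = ẑ
J2: z=[0.3584, -0.9336, 0.0000] o=[0.1120, 0.0430, 0.0000] → [-0.4610, -0.1769, 0.1684, 0.3584, -0.9336, 0.0000]
J3: z=[0.3584, -0.9336, 0.0000] o=[0.3127, 0.1201, 0.3724] → [-0.1133, -0.0435, -0.0466, 0.3584, -0.9336, 0.0000]
V = J·q̇ = [-0.0630, -0.0736, 0.0217, 0.0846, -0.2203, -0.1600]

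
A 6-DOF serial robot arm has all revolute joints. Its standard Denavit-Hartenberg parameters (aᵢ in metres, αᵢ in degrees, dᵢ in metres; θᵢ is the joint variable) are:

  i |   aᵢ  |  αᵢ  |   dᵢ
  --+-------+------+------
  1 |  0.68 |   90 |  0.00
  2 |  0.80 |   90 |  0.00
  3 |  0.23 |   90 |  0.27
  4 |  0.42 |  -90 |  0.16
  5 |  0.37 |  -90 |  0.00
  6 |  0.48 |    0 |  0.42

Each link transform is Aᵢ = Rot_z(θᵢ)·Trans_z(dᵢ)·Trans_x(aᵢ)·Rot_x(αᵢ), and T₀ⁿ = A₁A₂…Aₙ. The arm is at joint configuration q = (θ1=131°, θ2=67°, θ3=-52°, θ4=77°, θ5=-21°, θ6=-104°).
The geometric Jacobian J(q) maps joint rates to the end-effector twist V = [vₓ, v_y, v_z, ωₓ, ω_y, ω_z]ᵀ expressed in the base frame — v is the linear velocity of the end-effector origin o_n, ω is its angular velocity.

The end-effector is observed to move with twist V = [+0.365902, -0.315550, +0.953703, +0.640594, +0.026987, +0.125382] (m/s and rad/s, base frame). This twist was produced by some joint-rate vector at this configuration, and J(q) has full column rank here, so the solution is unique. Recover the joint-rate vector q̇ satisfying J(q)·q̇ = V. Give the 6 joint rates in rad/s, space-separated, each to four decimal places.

o_n = [-1.2839, 1.6600, 0.3610]
J₁: ẑ×o_n = [-1.6600, -1.2839, 0.0000], ω = ẑ
J2: z=[0.7547, 0.6561, 0.0000] o=[-0.4461, 0.5132, 0.0000] → [0.2368, -0.2725, 1.4152, 0.7547, 0.6561, 0.0000]
J3: z=[-0.6039, 0.6947, -0.3907] o=[-0.6512, 0.7491, 0.7364] → [0.0951, 0.0205, -0.1106, -0.6039, 0.6947, -0.3907]
J4: z=[-0.2626, -0.6363, -0.7254] o=[-0.9873, 0.8595, 0.7613] → [0.8353, 0.1100, -0.3990, -0.2626, -0.6363, -0.7254]
J5: z=[0.5974, 0.4831, -0.6401] o=[-1.3476, 1.0103, 0.5388] → [0.3299, 0.0655, 0.3574, 0.5974, 0.4831, -0.6401]
J6: z=[-0.0263, 0.8096, 0.5864] o=[-1.6442, 1.1337, 0.3552] → [-0.3039, 0.2114, -0.3055, -0.0263, 0.8096, 0.5864]
q̇ = J⁺·V = [0.1290, 0.9530, -0.4120, 0.6700, -0.2410, 0.2850]

0.1290 0.9530 -0.4120 0.6700 -0.2410 0.2850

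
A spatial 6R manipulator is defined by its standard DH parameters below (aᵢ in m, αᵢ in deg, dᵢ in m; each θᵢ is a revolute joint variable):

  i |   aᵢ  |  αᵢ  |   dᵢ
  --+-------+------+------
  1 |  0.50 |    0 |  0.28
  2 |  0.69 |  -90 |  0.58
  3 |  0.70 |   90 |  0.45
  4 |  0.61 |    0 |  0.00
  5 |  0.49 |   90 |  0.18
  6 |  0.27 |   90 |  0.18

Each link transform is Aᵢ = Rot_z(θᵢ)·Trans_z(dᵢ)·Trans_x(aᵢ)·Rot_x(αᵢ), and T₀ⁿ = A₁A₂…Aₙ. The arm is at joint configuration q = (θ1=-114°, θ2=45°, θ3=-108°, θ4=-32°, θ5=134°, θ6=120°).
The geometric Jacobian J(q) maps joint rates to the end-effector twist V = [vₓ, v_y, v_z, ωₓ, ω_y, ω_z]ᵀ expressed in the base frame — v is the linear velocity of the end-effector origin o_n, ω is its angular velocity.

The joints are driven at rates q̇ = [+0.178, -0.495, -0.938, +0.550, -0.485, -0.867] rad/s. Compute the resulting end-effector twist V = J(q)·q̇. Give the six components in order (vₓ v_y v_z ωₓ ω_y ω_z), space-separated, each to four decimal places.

0.1983 1.1233 -0.6826 -0.9722 -0.5877 -1.1436

o_n = [0.2342, -0.1696, 1.9871]
J₁: ẑ×o_n = [0.1696, 0.2342, -0.0000], ω = ẑ
J2: z=[0.0000, 0.0000, 1.0000] o=[-0.2034, -0.4568, 0.2800] → [-0.2872, 0.4375, 0.0000, 0.0000, 0.0000, 1.0000]
J3: z=[0.9336, 0.3584, 0.0000] o=[0.0439, -1.1009, 0.8600] → [0.4039, -1.0522, 0.8013, 0.9336, 0.3584, 0.0000]
J4: z=[-0.3408, 0.8879, -0.3090] o=[0.3865, -0.7377, 1.5257] → [0.5852, 0.2043, -0.0584, -0.3408, 0.8879, -0.3090]
J5: z=[-0.3408, 0.8879, -0.3090] o=[0.0274, -0.7043, 2.0177] → [0.1381, -0.0743, -0.3658, -0.3408, 0.8879, -0.3090]
J6: z=[0.0858, 0.3567, 0.9303] o=[0.4248, -0.4021, 1.8652] → [-0.1729, -0.1878, 0.0880, 0.0858, 0.3567, 0.9303]
V = J·q̇ = [0.1983, 1.1233, -0.6826, -0.9722, -0.5877, -1.1436]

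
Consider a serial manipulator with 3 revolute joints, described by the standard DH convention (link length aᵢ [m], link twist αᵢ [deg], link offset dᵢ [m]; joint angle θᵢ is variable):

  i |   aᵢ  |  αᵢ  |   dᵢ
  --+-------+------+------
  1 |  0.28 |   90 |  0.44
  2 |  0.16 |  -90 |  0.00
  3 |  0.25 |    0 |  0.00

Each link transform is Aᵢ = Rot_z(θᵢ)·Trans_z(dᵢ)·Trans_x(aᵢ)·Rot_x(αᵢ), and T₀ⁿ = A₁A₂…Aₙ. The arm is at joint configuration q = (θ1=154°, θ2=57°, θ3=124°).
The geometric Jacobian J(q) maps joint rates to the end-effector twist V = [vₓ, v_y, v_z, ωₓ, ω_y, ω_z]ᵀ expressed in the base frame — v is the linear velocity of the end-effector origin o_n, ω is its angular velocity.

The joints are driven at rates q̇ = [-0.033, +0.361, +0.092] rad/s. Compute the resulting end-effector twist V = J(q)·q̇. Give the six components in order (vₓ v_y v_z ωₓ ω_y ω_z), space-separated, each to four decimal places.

0.0185 0.0160 -0.0120 0.2276 0.2906 0.0171

o_n = [-0.3524, -0.0587, 0.4569]
J₁: ẑ×o_n = [0.0587, -0.3524, 0.0000], ω = ẑ
J2: z=[0.4384, 0.8988, 0.0000] o=[-0.2517, 0.1227, 0.4400] → [0.0152, -0.0074, 0.0110, 0.4384, 0.8988, 0.0000]
J3: z=[0.7538, -0.3676, 0.5446] o=[-0.3300, 0.1609, 0.5742] → [0.1627, 0.0762, -0.1738, 0.7538, -0.3676, 0.5446]
V = J·q̇ = [0.0185, 0.0160, -0.0120, 0.2276, 0.2906, 0.0171]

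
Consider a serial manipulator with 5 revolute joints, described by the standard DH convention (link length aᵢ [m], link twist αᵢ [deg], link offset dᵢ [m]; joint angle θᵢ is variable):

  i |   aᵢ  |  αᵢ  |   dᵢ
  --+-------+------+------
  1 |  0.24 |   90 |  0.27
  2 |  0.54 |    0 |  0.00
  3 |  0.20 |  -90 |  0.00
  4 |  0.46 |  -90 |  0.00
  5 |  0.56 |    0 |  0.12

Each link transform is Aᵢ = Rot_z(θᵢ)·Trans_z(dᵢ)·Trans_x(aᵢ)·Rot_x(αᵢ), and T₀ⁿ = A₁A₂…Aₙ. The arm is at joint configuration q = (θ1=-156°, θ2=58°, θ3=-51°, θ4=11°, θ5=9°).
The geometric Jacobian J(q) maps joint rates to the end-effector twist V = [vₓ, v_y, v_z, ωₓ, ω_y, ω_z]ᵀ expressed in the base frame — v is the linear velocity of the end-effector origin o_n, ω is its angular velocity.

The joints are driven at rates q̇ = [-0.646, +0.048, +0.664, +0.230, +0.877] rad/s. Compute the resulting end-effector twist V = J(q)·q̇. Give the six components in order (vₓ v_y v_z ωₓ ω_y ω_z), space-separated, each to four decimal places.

-0.4096 0.7910 0.3499 0.2379 -0.0571 -0.4381

o_n = [-1.4262, -0.9755, 0.7838]
J₁: ẑ×o_n = [0.9755, -1.4262, 0.0000], ω = ẑ
J2: z=[-0.4067, 0.9135, 0.0000] o=[-0.2193, -0.0976, 0.2700] → [0.4694, 0.2090, 1.4597, -0.4067, 0.9135, 0.0000]
J3: z=[-0.4067, 0.9135, 0.0000] o=[-0.4807, -0.2140, 0.7279] → [0.0510, 0.0227, 1.1735, -0.4067, 0.9135, 0.0000]
J4: z=[0.1113, 0.0496, 0.9925] o=[-0.6620, -0.2947, 0.7523] → [0.6773, -0.7620, -0.0379, 0.1113, 0.0496, 0.9925]
J5: z=[0.5723, -0.8197, -0.0233] o=[-1.0358, -0.5572, 0.8073] → [0.0096, 0.0226, -0.5595, 0.5723, -0.8197, -0.0233]
V = J·q̇ = [-0.4096, 0.7910, 0.3499, 0.2379, -0.0571, -0.4381]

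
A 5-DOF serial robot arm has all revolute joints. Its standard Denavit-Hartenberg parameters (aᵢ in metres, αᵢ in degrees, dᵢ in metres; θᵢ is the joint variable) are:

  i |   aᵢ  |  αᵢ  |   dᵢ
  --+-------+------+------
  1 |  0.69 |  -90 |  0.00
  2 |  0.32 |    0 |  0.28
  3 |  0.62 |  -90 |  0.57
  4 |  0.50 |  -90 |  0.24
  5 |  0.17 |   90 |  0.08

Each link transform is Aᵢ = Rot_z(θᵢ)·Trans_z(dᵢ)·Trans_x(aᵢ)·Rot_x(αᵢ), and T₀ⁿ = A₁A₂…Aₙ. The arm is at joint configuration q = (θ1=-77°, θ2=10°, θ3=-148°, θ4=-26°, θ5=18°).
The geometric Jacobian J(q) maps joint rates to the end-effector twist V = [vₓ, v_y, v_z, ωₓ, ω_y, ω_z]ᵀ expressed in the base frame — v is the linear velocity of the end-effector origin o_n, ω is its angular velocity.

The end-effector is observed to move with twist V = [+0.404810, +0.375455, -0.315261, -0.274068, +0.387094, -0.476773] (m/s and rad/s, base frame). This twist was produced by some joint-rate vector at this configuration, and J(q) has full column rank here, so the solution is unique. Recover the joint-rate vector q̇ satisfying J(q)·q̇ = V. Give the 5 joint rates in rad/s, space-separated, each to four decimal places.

0.1010 -0.0430 -0.2610 -0.7230 -0.1380

o_n = [1.0862, 0.0436, 0.9200]
J₁: ẑ×o_n = [-0.0436, 1.0862, 0.0000], ω = ẑ
J2: z=[0.9744, 0.2250, 0.0000] o=[0.1552, -0.6723, 0.0000] → [0.2070, -0.8964, 0.4882, 0.9744, 0.2250, 0.0000]
J3: z=[0.9744, 0.2250, 0.0000] o=[0.4989, -0.9164, -0.0556] → [0.2195, -0.9506, 0.8033, 0.9744, 0.2250, 0.0000]
J4: z=[0.1505, -0.6520, 0.7431] o=[0.9507, -0.3392, 0.3593] → [-0.6501, 0.0163, 0.1460, 0.1505, -0.6520, 0.7431]
J5: z=[-0.9490, 0.1152, 0.2933] o=[1.1252, -0.1210, 0.8384] → [-0.0389, 0.0660, -0.1517, -0.9490, 0.1152, 0.2933]
q̇ = J⁺·V = [0.1010, -0.0430, -0.2610, -0.7230, -0.1380]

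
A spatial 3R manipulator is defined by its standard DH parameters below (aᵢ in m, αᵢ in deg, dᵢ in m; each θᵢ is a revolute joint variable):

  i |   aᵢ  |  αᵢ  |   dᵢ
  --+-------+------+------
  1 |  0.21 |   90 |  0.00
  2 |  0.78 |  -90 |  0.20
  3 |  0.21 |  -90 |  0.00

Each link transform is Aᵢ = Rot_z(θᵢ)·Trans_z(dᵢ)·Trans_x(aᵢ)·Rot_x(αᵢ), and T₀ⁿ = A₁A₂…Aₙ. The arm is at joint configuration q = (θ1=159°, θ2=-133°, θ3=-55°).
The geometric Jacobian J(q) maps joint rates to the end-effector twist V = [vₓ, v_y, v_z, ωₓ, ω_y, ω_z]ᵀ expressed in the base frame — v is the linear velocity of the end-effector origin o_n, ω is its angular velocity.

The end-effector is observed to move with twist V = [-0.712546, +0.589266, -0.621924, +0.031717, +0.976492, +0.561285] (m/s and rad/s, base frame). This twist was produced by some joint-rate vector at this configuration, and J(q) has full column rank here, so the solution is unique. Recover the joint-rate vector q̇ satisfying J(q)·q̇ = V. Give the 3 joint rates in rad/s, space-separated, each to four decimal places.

0.8600 0.9230 0.4380

o_n = [0.5106, 0.2025, -0.6585]
J₁: ẑ×o_n = [-0.2025, 0.5106, 0.0000], ω = ẑ
J2: z=[0.3584, 0.9336, 0.0000] o=[-0.1961, 0.0753, 0.0000] → [-0.6148, 0.2360, -0.6141, 0.3584, 0.9336, 0.0000]
J3: z=[-0.6828, 0.2621, -0.6820] o=[0.3722, 0.0713, -0.5705] → [0.0664, -0.1545, -0.1258, -0.6828, 0.2621, -0.6820]
q̇ = J⁺·V = [0.8600, 0.9230, 0.4380]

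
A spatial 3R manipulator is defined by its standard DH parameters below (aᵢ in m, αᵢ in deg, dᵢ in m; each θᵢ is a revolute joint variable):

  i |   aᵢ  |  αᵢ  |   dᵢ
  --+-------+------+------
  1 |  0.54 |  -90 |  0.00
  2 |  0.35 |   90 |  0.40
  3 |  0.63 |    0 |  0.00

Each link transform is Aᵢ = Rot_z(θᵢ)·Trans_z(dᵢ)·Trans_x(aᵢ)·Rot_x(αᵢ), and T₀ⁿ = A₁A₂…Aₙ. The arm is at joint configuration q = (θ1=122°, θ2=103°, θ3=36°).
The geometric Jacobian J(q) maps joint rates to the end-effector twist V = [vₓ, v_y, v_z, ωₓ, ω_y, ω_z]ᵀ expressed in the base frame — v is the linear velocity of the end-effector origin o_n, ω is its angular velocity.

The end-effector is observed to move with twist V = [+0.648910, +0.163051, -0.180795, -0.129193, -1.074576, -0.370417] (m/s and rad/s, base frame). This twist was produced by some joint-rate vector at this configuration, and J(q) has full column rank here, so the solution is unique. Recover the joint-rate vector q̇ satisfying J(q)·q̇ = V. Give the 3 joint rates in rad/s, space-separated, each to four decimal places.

o_n = [-0.8369, -0.1143, -0.8376]
J₁: ẑ×o_n = [0.1143, -0.8369, 0.0000], ω = ẑ
J2: z=[-0.8480, -0.5299, 0.0000] o=[-0.2862, 0.4579, 0.0000] → [0.4439, -0.7104, 0.1934, -0.8480, -0.5299, 0.0000]
J3: z=[-0.5163, 0.8263, -0.2250] o=[-0.5837, 0.1792, -0.3410] → [-0.4764, -0.1994, 0.3608, -0.5163, 0.8263, -0.2250]
q̇ = J⁺·V = [-0.5650, 0.6790, -0.8650]

-0.5650 0.6790 -0.8650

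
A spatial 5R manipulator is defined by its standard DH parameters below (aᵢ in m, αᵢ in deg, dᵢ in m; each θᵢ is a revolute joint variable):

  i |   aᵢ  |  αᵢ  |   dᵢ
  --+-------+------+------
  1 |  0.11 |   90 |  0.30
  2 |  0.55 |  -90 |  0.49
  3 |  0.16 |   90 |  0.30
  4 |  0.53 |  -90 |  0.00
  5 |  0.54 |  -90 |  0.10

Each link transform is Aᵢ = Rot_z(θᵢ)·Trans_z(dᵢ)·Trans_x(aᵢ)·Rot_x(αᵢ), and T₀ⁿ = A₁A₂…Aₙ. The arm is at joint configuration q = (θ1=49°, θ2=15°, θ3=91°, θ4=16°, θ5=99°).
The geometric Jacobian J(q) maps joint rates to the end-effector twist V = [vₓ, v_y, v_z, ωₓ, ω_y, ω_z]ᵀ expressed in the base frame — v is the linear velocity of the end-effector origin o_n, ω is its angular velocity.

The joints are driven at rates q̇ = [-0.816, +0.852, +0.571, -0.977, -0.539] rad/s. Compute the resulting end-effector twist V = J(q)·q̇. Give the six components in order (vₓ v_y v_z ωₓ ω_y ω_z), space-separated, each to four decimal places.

o_n = [-0.0578, 0.0269, 0.8030]
J₁: ẑ×o_n = [-0.0269, -0.0578, 0.0000], ω = ẑ
J2: z=[0.7547, -0.6561, 0.0000] o=[0.0722, 0.0830, 0.3000] → [-0.3300, -0.3797, -0.1276, 0.7547, -0.6561, 0.0000]
J3: z=[-0.1698, -0.1953, 0.9659] o=[0.7905, 0.1625, 0.4424] → [0.0605, -0.7582, -0.1427, -0.1698, -0.1953, 0.9659]
J4: z=[0.6204, 0.7403, 0.2588] o=[0.6171, 0.2068, 0.7314] → [0.0996, -0.2191, 0.3880, 0.6204, 0.7403, 0.2588]
J5: z=[0.0478, -0.3651, 0.9298] o=[0.2022, 0.5060, 0.8702] → [0.4699, -0.2385, -0.1178, 0.0478, -0.3651, 0.9298]
V = J·q̇ = [-0.5752, -0.3666, -0.5058, -0.0859, -1.1970, -1.0184]

-0.5752 -0.3666 -0.5058 -0.0859 -1.1970 -1.0184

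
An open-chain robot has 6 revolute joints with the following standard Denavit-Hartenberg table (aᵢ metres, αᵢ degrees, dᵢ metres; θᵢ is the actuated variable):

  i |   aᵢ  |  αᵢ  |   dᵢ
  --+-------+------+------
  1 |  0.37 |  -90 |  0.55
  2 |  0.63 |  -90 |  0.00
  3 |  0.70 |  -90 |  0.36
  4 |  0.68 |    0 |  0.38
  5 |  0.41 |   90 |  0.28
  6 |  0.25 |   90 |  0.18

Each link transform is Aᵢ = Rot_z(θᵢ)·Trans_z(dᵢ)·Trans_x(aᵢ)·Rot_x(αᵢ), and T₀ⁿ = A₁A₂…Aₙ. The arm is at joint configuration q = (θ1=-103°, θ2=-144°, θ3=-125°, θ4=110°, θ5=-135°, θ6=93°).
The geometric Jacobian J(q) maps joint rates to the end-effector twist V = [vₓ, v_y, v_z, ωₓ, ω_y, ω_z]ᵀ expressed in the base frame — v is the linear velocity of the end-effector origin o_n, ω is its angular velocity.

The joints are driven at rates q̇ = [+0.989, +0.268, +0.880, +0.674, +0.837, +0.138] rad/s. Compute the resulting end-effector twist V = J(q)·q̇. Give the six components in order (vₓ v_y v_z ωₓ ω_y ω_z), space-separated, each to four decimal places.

o_n = [1.1896, 0.0984, 1.1471]
J₁: ẑ×o_n = [-0.0984, 1.1896, 0.0000], ω = ẑ
J2: z=[0.9744, -0.2250, 0.0000] o=[-0.0832, -0.3605, 0.5500] → [-0.1343, -0.5817, 0.7335, 0.9744, -0.2250, 0.0000]
J3: z=[-0.1322, -0.5727, 0.8090] o=[0.0314, 0.1361, 0.9203] → [-0.0994, 0.9670, 0.6683, -0.1322, -0.5727, 0.8090]
J4: z=[0.7080, 0.5167, 0.4815] o=[0.4695, -0.5156, 0.9756] → [-0.2070, 0.2253, 0.0625, 0.7080, 0.5167, 0.4815]
J5: z=[0.7080, 0.5167, 0.4815] o=[0.6616, 0.1948, 0.7200] → [0.2671, -0.0481, -0.3410, 0.7080, 0.5167, 0.4815]
J6: z=[-0.4130, -0.2501, 0.8757] o=[1.0947, 0.0037, 0.8697] → [-0.1523, 0.1977, -0.0154, -0.4130, -0.2501, 0.8757]
V = J·q̇ = [-0.1578, 2.0105, 0.5393, 1.1575, 0.1819, 2.5493]

-0.1578 2.0105 0.5393 1.1575 0.1819 2.5493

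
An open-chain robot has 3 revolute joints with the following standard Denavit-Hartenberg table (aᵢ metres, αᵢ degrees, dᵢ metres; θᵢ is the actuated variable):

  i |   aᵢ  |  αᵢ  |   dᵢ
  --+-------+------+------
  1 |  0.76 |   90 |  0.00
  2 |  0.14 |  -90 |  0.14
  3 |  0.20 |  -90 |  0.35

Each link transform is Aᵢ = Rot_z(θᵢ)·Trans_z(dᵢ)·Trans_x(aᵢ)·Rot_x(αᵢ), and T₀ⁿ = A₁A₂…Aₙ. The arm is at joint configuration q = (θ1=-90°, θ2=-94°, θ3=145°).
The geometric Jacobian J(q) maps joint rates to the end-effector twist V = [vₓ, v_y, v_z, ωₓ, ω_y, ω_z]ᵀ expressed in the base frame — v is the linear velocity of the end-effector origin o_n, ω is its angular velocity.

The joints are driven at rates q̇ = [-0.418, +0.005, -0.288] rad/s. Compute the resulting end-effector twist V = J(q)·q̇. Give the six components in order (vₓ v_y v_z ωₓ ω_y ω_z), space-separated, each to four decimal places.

-0.4171 0.0129 -0.0312 -0.0050 0.2873 -0.3979

o_n = [-0.0253, -1.1108, -0.0006]
J₁: ẑ×o_n = [1.1108, -0.0253, 0.0000], ω = ẑ
J2: z=[-1.0000, -0.0000, 0.0000] o=[0.0000, -0.7600, 0.0000] → [0.0000, -0.0006, 0.3508, -1.0000, -0.0000, 0.0000]
J3: z=[-0.0000, -0.9976, -0.0698] o=[-0.1400, -0.7502, -0.1397] → [-0.1638, -0.0080, 0.1144, -0.0000, -0.9976, -0.0698]
V = J·q̇ = [-0.4171, 0.0129, -0.0312, -0.0050, 0.2873, -0.3979]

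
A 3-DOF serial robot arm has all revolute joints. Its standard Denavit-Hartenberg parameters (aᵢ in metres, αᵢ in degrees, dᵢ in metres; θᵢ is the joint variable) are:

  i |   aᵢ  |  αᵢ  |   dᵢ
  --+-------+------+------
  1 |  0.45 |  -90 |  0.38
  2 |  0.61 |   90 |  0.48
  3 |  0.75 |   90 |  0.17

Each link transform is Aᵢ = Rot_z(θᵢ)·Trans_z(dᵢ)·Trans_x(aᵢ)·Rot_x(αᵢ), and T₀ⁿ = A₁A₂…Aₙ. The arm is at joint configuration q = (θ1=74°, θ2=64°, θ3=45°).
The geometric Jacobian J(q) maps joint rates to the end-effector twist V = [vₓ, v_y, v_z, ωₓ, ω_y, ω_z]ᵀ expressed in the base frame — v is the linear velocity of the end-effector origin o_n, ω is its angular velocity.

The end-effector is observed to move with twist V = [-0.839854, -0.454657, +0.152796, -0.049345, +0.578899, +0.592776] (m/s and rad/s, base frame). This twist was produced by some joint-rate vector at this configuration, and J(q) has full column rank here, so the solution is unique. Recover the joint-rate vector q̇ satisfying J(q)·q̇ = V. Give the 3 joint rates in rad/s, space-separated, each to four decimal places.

0.3280 0.2070 0.6040

o_n = [-0.6673, 1.3385, -0.5704]
J₁: ẑ×o_n = [-1.3385, -0.6673, 0.0000], ω = ẑ
J2: z=[-0.9613, 0.2756, 0.0000] o=[0.1240, 0.4326, 0.3800] → [-0.2620, -0.9136, -0.6527, -0.9613, 0.2756, 0.0000]
J3: z=[0.2477, 0.8640, 0.4384] o=[-0.2637, 0.8219, -0.1683] → [-0.5739, -0.0773, 0.4767, 0.2477, 0.8640, 0.4384]
q̇ = J⁺·V = [0.3280, 0.2070, 0.6040]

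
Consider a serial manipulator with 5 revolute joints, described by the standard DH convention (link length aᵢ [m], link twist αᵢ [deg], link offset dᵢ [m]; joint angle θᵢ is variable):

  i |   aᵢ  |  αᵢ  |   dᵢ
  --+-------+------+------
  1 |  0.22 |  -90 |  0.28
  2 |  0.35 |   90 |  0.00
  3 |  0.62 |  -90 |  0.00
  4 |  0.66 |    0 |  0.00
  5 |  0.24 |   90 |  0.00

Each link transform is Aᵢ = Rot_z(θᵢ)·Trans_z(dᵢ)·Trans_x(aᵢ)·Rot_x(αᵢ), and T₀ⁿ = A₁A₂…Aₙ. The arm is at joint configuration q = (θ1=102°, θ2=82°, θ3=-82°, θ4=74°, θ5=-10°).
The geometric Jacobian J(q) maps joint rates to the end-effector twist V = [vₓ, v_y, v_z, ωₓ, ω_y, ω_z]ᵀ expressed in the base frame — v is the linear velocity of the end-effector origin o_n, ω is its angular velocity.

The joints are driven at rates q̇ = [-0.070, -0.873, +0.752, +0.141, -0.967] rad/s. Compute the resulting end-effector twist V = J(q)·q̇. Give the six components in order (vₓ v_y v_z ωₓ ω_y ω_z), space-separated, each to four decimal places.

o_n = [0.9942, -0.3567, -0.3099]
J₁: ẑ×o_n = [0.3567, 0.9942, -0.0000], ω = ẑ
J2: z=[-0.9781, -0.2079, 0.0000] o=[-0.0457, 0.2152, 0.2800] → [0.1227, -0.5770, 0.7756, -0.9781, -0.2079, 0.0000]
J3: z=[-0.2059, 0.9686, 0.1392] o=[-0.0559, 0.2628, -0.0666] → [-0.1495, 0.0960, -0.8896, -0.2059, 0.9686, 0.1392]
J4: z=[-0.1648, 0.1059, -0.9806] o=[0.5422, 0.4022, -0.1520] → [-0.7609, -0.4693, 0.0772, -0.1648, 0.1059, -0.9806]
J5: z=[-0.1648, 0.1059, -0.9806] o=[0.8483, -0.1714, -0.2654] → [-0.1864, -0.1504, 0.0151, -0.1648, 0.1059, -0.9806]
V = J·q̇ = [-0.1715, 0.5857, -1.3497, 0.8352, 0.8225, 0.8447]

-0.1715 0.5857 -1.3497 0.8352 0.8225 0.8447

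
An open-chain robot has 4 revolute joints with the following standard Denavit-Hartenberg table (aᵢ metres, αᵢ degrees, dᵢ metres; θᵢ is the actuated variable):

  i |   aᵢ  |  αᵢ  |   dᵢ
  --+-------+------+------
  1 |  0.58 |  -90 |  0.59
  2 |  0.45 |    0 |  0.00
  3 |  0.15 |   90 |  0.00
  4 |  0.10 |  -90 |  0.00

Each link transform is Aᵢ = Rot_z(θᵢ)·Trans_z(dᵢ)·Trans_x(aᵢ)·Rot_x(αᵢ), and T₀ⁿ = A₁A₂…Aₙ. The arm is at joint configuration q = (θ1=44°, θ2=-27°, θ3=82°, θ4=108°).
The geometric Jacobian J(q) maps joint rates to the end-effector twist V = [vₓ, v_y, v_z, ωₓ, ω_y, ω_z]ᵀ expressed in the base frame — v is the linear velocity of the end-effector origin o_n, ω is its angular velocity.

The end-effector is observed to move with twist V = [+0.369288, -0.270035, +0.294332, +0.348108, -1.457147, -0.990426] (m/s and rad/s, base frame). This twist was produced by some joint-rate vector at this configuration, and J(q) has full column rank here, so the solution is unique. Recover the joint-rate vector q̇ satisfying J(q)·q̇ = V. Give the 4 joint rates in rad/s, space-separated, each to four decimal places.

-0.4570 -0.6950 -0.5950 -0.9300

o_n = [0.6887, 0.7973, 0.6967]
J₁: ẑ×o_n = [-0.7973, 0.6887, 0.0000], ω = ẑ
J2: z=[-0.6947, 0.7193, 0.0000] o=[0.4172, 0.4029, 0.5900] → [0.0768, 0.0741, -0.4693, -0.6947, 0.7193, 0.0000]
J3: z=[-0.6947, 0.7193, 0.0000] o=[0.7056, 0.6814, 0.7943] → [-0.0702, -0.0678, -0.0683, -0.6947, 0.7193, 0.0000]
J4: z=[0.5892, 0.5690, 0.5736] o=[0.7675, 0.7412, 0.6714] → [-0.0178, -0.0601, 0.0779, 0.5892, 0.5690, 0.5736]
q̇ = J⁺·V = [-0.4570, -0.6950, -0.5950, -0.9300]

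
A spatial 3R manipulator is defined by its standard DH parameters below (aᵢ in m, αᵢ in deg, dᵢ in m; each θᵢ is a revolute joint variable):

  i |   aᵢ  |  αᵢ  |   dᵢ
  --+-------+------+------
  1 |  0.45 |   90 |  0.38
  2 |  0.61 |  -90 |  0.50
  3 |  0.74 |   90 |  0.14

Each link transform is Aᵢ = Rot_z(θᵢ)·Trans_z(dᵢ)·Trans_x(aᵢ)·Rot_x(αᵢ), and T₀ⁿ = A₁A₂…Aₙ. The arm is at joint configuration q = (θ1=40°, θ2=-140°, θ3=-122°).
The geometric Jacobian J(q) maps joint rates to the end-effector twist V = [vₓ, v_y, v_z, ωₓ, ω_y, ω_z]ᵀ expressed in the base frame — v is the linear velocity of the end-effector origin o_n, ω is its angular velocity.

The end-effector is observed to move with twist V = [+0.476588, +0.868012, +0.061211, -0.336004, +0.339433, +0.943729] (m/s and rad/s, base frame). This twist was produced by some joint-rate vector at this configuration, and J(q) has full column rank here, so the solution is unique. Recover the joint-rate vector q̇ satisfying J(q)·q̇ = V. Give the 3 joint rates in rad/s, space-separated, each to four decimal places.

0.8970 -0.4760 -0.0610

o_n = [1.0106, -0.6239, 0.1327]
J₁: ẑ×o_n = [0.6239, 1.0106, -0.0000], ω = ẑ
J2: z=[0.6428, -0.7660, 0.0000] o=[0.3447, 0.2893, 0.3800] → [0.1894, 0.1590, -0.0769, 0.6428, -0.7660, 0.0000]
J3: z=[0.4924, 0.4132, -0.7660] o=[0.3082, -0.3941, -0.0121] → [-0.1162, -0.6094, -0.4034, 0.4924, 0.4132, -0.7660]
q̇ = J⁺·V = [0.8970, -0.4760, -0.0610]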